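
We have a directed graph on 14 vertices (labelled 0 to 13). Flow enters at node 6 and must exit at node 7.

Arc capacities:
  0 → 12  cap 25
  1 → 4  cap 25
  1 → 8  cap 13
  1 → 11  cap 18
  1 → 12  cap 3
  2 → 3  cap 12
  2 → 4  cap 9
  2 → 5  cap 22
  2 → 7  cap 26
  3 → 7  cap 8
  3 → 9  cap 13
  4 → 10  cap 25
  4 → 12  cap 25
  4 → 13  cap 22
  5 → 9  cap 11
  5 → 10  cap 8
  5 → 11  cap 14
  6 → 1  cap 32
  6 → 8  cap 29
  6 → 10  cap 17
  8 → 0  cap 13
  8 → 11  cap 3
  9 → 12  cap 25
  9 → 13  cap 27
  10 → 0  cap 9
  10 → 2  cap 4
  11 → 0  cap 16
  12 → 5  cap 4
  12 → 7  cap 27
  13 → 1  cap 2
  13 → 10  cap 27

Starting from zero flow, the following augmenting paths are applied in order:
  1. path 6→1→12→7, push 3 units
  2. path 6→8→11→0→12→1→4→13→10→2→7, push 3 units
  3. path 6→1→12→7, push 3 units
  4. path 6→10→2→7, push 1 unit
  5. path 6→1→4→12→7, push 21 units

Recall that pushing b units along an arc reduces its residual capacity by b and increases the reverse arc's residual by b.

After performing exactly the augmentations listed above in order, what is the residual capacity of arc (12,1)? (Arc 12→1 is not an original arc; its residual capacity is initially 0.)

Residual capacity of (12,1): 3

after path 1 (6→1→12→7, push 3): res(12,1)=3
after path 2 (6→8→11→0→12→1→4→13→10→2→7, push 3): res(12,1)=0
after path 3 (6→1→12→7, push 3): res(12,1)=3
after path 4 (6→10→2→7, push 1): res(12,1)=3
after path 5 (6→1→4→12→7, push 21): res(12,1)=3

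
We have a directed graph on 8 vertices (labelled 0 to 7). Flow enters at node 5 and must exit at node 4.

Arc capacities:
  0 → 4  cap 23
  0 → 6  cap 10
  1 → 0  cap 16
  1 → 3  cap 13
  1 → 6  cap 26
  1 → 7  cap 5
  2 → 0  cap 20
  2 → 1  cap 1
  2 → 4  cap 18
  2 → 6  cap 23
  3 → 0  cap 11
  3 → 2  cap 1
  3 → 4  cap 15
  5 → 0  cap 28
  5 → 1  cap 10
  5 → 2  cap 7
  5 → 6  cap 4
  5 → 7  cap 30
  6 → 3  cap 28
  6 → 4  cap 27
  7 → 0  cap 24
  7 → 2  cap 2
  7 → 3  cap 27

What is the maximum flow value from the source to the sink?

augment #1: 5→0→4 bottleneck 23, total now 23
augment #2: 5→2→4 bottleneck 7, total now 30
augment #3: 5→6→4 bottleneck 4, total now 34
augment #4: 5→0→6→4 bottleneck 5, total now 39
augment #5: 5→1→3→4 bottleneck 10, total now 49
augment #6: 5→7→2→4 bottleneck 2, total now 51
augment #7: 5→7→3→4 bottleneck 5, total now 56
augment #8: 5→7→0→6→4 bottleneck 5, total now 61
augment #9: 5→7→3→2→4 bottleneck 1, total now 62
augment #10: 5→7→3→1→6→4 bottleneck 10, total now 72

Maximum flow value: 72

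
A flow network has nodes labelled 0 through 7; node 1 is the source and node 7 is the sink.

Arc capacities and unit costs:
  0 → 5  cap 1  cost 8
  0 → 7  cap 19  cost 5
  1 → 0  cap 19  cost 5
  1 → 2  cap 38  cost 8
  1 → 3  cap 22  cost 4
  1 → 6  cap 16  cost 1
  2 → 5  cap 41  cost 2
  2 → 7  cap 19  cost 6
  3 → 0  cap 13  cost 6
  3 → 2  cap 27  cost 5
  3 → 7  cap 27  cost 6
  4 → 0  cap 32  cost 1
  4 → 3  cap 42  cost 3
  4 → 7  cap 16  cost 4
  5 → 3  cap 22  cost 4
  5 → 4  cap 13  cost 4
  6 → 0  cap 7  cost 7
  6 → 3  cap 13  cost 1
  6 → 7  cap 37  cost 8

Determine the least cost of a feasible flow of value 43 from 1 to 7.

shortest-cost path #1: 1→6→3→7 push 13 @ unit cost 8 (adds 104)
shortest-cost path #2: 1→6→7 push 3 @ unit cost 9 (adds 27)
shortest-cost path #3: 1→3→7 push 14 @ unit cost 10 (adds 140)
shortest-cost path #4: 1→0→7 push 13 @ unit cost 10 (adds 130)
total cost = 401

Minimum cost for 43 units: 401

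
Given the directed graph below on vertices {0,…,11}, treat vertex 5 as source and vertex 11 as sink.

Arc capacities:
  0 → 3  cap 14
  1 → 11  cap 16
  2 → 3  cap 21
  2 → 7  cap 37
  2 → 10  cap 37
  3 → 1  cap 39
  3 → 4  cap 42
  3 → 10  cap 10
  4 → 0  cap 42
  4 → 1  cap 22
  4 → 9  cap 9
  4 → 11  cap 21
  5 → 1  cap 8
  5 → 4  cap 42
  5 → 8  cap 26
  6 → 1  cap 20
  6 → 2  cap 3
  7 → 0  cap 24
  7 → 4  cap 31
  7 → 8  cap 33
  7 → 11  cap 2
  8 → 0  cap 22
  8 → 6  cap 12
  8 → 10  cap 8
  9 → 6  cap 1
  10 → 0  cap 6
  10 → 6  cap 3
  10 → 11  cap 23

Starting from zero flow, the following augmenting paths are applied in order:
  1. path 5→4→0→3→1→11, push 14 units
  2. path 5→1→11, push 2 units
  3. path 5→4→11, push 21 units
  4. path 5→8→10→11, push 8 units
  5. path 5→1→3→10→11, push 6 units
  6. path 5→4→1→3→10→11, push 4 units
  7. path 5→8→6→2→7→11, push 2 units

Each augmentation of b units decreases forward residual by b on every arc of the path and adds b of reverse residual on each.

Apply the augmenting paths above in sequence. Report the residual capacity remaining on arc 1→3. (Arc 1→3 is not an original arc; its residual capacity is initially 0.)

Residual capacity of (1,3): 4

after path 1 (5→4→0→3→1→11, push 14): res(1,3)=14
after path 2 (5→1→11, push 2): res(1,3)=14
after path 3 (5→4→11, push 21): res(1,3)=14
after path 4 (5→8→10→11, push 8): res(1,3)=14
after path 5 (5→1→3→10→11, push 6): res(1,3)=8
after path 6 (5→4→1→3→10→11, push 4): res(1,3)=4
after path 7 (5→8→6→2→7→11, push 2): res(1,3)=4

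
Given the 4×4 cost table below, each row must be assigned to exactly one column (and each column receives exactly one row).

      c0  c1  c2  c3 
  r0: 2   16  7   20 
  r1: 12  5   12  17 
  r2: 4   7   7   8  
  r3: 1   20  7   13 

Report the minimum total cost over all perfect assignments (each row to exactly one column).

optimal assignment: row0→col2 (cost 7), row1→col1 (cost 5), row2→col3 (cost 8), row3→col0 (cost 1)
total = 7 + 5 + 8 + 1 = 21

Minimum assignment cost: 21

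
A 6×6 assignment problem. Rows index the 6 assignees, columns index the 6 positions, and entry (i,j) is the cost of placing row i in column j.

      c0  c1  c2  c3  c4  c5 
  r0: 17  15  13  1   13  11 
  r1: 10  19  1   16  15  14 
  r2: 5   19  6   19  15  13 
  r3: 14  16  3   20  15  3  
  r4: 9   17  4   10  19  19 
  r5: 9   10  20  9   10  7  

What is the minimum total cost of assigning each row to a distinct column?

Minimum assignment cost: 37

optimal assignment: row0→col3 (cost 1), row1→col2 (cost 1), row2→col0 (cost 5), row3→col5 (cost 3), row4→col1 (cost 17), row5→col4 (cost 10)
total = 1 + 1 + 5 + 3 + 17 + 10 = 37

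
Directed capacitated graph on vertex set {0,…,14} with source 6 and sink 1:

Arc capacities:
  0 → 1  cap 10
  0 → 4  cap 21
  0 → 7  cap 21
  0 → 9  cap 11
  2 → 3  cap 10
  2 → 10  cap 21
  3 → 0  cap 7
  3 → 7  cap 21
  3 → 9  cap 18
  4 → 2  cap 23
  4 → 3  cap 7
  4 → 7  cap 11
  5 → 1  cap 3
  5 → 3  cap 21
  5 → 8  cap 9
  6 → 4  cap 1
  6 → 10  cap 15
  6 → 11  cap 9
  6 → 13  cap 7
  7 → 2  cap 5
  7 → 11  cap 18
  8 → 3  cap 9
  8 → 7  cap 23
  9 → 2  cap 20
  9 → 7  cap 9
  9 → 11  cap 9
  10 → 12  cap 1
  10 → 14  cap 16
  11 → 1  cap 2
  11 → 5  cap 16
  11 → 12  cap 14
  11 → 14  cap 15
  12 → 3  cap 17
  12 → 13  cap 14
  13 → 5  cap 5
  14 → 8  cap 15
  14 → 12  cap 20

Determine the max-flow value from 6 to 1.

Maximum flow value: 12

augment #1: 6→11→1 bottleneck 2, total now 2
augment #2: 6→11→5→1 bottleneck 3, total now 5
augment #3: 6→4→3→0→1 bottleneck 1, total now 6
augment #4: 6→10→12→3→0→1 bottleneck 1, total now 7
augment #5: 6→11→5→3→0→1 bottleneck 4, total now 11
augment #6: 6→13→5→3→0→1 bottleneck 1, total now 12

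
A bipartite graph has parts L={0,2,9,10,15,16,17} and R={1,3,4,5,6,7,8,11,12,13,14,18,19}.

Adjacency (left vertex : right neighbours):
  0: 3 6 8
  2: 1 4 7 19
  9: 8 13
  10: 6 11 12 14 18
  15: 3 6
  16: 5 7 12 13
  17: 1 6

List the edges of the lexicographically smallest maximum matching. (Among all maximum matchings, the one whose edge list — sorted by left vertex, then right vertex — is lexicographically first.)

|M| = 7 (so the lex-smallest maximum matching has 7 edges)
process left vertices in ascending order; for each, take the smallest-labelled available neighbour that still permits 7 edges overall, or leave it unmatched if none does
lex-smallest matching: {0-3, 2-4, 9-8, 10-11, 15-6, 16-5, 17-1}

Lex-smallest maximum matching: {(0,3), (2,4), (9,8), (10,11), (15,6), (16,5), (17,1)}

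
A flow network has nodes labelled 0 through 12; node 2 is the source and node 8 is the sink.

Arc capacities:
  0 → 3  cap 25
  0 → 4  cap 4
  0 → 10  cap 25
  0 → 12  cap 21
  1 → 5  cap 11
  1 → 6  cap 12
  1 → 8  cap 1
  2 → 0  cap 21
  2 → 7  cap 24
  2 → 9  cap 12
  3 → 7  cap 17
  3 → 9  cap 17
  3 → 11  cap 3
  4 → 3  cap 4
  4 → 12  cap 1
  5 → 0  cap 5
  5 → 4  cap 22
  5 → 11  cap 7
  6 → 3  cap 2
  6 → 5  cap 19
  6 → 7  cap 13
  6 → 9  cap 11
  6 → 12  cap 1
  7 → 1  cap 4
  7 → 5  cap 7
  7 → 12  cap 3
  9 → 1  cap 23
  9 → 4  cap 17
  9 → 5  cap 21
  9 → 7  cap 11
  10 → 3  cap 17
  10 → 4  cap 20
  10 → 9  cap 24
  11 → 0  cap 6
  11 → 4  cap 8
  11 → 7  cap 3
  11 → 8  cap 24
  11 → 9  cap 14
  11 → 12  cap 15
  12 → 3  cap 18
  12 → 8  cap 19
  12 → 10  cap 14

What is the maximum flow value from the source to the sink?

augment #1: 2→0→12→8 bottleneck 19, total now 19
augment #2: 2→7→1→8 bottleneck 1, total now 20
augment #3: 2→0→3→11→8 bottleneck 2, total now 22
augment #4: 2→7→5→11→8 bottleneck 7, total now 29
augment #5: 2→7→12→3→11→8 bottleneck 1, total now 30

Maximum flow value: 30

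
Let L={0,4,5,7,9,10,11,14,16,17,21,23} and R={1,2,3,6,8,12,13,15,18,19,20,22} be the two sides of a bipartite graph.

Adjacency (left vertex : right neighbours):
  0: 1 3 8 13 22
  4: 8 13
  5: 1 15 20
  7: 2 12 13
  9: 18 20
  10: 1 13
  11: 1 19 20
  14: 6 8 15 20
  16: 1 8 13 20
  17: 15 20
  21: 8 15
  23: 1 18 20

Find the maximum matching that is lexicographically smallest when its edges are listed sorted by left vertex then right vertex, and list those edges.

|M| = 10 (so the lex-smallest maximum matching has 10 edges)
process left vertices in ascending order; for each, take the smallest-labelled available neighbour that still permits 10 edges overall, or leave it unmatched if none does
lex-smallest matching: {0-3, 4-8, 5-1, 7-2, 9-18, 10-13, 11-19, 14-6, 16-20, 17-15}

Lex-smallest maximum matching: {(0,3), (4,8), (5,1), (7,2), (9,18), (10,13), (11,19), (14,6), (16,20), (17,15)}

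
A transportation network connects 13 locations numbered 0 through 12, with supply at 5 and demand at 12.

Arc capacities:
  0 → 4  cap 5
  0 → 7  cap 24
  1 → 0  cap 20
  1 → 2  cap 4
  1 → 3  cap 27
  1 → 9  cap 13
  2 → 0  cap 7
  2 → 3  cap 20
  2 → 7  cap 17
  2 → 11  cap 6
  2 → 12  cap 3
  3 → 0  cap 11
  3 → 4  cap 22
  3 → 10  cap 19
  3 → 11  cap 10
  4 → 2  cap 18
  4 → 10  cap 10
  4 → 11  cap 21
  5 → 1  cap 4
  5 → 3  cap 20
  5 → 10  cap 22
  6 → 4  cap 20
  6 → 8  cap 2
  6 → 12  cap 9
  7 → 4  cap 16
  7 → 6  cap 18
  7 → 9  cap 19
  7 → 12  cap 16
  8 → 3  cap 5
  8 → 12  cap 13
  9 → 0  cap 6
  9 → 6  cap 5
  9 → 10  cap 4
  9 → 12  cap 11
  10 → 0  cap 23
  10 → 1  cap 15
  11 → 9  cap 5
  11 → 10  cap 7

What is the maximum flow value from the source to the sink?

Maximum flow value: 41

augment #1: 5→1→2→12 bottleneck 3, total now 3
augment #2: 5→1→9→12 bottleneck 1, total now 4
augment #3: 5→3→0→7→12 bottleneck 11, total now 15
augment #4: 5→3→11→9→12 bottleneck 5, total now 20
augment #5: 5→10→0→7→12 bottleneck 5, total now 25
augment #6: 5→10→1→9→12 bottleneck 5, total now 30
augment #7: 5→10→0→7→6→12 bottleneck 8, total now 38
augment #8: 5→10→1→9→6→12 bottleneck 1, total now 39
augment #9: 5→10→1→9→6→8→12 bottleneck 2, total now 41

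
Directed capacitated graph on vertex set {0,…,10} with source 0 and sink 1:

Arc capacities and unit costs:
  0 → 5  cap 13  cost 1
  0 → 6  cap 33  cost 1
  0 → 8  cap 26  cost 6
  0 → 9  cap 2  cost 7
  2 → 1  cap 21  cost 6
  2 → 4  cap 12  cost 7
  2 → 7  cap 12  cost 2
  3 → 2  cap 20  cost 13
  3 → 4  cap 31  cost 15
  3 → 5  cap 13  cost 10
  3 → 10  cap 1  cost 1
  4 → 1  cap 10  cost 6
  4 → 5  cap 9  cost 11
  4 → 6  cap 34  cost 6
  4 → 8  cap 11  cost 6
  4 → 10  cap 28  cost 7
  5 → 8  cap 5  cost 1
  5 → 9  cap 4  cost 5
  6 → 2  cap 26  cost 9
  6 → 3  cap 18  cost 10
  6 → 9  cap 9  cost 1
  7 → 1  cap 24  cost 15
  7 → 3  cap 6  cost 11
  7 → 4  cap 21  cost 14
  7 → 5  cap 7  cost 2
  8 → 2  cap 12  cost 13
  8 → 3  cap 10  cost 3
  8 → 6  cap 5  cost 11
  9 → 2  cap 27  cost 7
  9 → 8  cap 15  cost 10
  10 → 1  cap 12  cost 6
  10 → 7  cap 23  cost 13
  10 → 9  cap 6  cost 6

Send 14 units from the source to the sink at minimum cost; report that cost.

shortest-cost path #1: 0→5→8→3→10→1 push 1 @ unit cost 12 (adds 12)
shortest-cost path #2: 0→6→9→2→1 push 9 @ unit cost 15 (adds 135)
shortest-cost path #3: 0→6→2→1 push 4 @ unit cost 16 (adds 64)
total cost = 211

Minimum cost for 14 units: 211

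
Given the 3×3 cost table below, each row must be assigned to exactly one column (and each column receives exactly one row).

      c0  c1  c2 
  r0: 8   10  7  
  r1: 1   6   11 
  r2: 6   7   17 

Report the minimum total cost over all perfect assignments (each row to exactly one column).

Minimum assignment cost: 15

optimal assignment: row0→col2 (cost 7), row1→col0 (cost 1), row2→col1 (cost 7)
total = 7 + 1 + 7 = 15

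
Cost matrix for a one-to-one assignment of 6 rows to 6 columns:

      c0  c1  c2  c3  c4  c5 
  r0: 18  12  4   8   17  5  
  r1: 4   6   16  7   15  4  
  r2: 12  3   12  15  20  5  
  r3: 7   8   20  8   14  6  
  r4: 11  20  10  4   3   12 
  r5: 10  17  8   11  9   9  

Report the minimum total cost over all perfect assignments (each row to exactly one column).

Minimum assignment cost: 30

optimal assignment: row0→col2 (cost 4), row1→col0 (cost 4), row2→col1 (cost 3), row3→col5 (cost 6), row4→col3 (cost 4), row5→col4 (cost 9)
total = 4 + 4 + 3 + 6 + 4 + 9 = 30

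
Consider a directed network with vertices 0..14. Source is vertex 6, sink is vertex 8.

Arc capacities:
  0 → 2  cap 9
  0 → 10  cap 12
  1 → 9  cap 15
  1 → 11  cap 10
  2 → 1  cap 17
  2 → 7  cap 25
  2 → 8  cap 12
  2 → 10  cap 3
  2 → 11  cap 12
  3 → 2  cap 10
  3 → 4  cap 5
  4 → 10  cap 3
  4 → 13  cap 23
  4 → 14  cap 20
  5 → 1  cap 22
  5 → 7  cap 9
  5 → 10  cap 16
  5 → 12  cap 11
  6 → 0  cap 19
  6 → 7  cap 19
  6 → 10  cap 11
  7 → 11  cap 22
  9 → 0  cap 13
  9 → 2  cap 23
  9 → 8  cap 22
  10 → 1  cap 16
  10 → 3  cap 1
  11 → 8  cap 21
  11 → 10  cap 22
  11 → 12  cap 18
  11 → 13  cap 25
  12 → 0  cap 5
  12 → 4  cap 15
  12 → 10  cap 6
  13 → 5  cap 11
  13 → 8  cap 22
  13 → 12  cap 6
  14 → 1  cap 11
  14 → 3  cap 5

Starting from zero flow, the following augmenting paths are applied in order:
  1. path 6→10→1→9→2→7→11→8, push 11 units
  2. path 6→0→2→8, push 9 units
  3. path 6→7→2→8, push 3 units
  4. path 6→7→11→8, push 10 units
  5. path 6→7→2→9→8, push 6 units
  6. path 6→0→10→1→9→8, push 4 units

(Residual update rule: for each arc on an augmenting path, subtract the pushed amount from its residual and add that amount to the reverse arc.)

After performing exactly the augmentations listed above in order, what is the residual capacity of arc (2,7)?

after path 1 (6→10→1→9→2→7→11→8, push 11): res(2,7)=14
after path 2 (6→0→2→8, push 9): res(2,7)=14
after path 3 (6→7→2→8, push 3): res(2,7)=17
after path 4 (6→7→11→8, push 10): res(2,7)=17
after path 5 (6→7→2→9→8, push 6): res(2,7)=23
after path 6 (6→0→10→1→9→8, push 4): res(2,7)=23

Residual capacity of (2,7): 23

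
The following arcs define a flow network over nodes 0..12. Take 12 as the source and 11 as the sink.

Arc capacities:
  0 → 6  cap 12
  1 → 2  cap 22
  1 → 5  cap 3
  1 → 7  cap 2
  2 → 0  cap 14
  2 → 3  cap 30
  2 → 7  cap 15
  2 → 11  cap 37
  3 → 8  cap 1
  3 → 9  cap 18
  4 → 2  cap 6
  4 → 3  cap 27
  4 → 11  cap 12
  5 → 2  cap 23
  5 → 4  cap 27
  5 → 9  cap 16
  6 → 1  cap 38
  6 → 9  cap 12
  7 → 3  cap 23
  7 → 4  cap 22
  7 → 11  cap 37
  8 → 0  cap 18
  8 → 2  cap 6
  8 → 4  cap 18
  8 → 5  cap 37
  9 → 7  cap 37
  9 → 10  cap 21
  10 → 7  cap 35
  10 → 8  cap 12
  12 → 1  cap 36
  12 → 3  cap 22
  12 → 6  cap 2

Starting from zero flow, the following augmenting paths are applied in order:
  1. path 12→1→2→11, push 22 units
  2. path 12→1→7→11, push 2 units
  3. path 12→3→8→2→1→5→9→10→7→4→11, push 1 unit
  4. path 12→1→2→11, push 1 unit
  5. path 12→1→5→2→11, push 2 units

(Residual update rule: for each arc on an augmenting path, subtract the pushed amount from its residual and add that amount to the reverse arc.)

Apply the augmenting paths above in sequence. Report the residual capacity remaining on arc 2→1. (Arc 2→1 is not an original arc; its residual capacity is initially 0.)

after path 1 (12→1→2→11, push 22): res(2,1)=22
after path 2 (12→1→7→11, push 2): res(2,1)=22
after path 3 (12→3→8→2→1→5→9→10→7→4→11, push 1): res(2,1)=21
after path 4 (12→1→2→11, push 1): res(2,1)=22
after path 5 (12→1→5→2→11, push 2): res(2,1)=22

Residual capacity of (2,1): 22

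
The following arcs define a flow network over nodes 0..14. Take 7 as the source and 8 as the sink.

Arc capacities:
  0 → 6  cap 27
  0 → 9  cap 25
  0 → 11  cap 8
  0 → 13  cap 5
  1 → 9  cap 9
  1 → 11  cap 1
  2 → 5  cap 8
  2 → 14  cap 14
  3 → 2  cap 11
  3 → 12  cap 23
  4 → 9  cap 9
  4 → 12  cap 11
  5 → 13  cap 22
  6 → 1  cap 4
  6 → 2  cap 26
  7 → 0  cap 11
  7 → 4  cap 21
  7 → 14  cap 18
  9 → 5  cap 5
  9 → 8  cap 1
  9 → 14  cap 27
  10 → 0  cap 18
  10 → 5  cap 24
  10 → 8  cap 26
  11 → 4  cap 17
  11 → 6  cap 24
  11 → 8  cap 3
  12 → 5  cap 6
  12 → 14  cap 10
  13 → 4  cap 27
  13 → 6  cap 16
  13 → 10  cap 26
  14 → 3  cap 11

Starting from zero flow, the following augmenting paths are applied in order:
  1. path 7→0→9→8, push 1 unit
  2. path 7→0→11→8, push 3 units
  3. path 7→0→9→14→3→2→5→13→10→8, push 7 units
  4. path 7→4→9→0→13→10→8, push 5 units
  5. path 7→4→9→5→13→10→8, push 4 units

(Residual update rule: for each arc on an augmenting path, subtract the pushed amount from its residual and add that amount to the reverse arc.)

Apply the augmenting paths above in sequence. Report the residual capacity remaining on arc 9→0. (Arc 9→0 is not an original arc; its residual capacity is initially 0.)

after path 1 (7→0→9→8, push 1): res(9,0)=1
after path 2 (7→0→11→8, push 3): res(9,0)=1
after path 3 (7→0→9→14→3→2→5→13→10→8, push 7): res(9,0)=8
after path 4 (7→4→9→0→13→10→8, push 5): res(9,0)=3
after path 5 (7→4→9→5→13→10→8, push 4): res(9,0)=3

Residual capacity of (9,0): 3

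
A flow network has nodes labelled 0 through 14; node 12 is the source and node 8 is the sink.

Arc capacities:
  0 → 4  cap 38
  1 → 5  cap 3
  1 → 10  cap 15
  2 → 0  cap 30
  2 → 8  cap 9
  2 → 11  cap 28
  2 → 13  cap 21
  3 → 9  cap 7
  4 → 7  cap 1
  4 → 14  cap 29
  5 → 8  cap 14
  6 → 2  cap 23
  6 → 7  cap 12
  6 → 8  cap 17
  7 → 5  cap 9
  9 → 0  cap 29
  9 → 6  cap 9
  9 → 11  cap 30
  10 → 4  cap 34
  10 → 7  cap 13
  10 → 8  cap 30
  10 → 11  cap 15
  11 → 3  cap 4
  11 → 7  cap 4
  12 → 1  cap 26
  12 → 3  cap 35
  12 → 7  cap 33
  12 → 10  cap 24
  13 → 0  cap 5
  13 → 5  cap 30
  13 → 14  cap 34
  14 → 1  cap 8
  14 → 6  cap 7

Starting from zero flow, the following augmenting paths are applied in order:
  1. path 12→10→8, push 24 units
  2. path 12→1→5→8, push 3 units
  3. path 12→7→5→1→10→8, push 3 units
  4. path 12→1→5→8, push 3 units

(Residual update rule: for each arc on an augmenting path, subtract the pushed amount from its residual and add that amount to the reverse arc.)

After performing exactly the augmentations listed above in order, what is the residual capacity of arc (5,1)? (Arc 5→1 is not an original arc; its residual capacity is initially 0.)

after path 1 (12→10→8, push 24): res(5,1)=0
after path 2 (12→1→5→8, push 3): res(5,1)=3
after path 3 (12→7→5→1→10→8, push 3): res(5,1)=0
after path 4 (12→1→5→8, push 3): res(5,1)=3

Residual capacity of (5,1): 3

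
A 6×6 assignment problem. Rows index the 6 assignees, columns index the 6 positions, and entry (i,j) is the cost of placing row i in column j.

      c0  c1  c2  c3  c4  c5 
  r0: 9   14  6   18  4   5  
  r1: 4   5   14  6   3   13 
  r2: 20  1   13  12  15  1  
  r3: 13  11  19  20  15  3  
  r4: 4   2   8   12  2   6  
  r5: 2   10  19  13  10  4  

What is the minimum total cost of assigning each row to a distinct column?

Minimum assignment cost: 20

optimal assignment: row0→col2 (cost 6), row1→col3 (cost 6), row2→col1 (cost 1), row3→col5 (cost 3), row4→col4 (cost 2), row5→col0 (cost 2)
total = 6 + 6 + 1 + 3 + 2 + 2 = 20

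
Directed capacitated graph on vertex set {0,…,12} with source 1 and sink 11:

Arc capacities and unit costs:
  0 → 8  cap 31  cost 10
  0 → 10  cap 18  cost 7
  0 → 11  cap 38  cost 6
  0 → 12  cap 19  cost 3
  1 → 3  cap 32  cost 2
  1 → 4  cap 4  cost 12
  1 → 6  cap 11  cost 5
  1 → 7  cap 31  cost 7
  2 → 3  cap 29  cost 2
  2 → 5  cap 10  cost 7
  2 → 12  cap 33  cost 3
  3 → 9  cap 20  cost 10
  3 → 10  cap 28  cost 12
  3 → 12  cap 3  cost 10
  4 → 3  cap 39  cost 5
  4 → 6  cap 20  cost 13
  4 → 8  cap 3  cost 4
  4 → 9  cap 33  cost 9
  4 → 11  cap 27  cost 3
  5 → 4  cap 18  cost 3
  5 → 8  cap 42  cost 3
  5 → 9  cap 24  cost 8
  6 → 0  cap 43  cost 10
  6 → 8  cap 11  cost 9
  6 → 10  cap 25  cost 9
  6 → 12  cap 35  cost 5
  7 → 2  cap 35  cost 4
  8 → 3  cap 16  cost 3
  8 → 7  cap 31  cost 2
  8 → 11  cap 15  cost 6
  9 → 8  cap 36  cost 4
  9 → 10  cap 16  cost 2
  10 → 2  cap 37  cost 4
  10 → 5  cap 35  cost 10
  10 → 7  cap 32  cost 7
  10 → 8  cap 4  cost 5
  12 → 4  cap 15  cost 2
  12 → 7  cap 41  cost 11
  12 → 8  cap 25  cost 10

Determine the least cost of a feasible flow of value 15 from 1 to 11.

Minimum cost for 15 units: 225

shortest-cost path #1: 1→4→11 push 4 @ unit cost 15 (adds 60)
shortest-cost path #2: 1→6→12→4→11 push 11 @ unit cost 15 (adds 165)
total cost = 225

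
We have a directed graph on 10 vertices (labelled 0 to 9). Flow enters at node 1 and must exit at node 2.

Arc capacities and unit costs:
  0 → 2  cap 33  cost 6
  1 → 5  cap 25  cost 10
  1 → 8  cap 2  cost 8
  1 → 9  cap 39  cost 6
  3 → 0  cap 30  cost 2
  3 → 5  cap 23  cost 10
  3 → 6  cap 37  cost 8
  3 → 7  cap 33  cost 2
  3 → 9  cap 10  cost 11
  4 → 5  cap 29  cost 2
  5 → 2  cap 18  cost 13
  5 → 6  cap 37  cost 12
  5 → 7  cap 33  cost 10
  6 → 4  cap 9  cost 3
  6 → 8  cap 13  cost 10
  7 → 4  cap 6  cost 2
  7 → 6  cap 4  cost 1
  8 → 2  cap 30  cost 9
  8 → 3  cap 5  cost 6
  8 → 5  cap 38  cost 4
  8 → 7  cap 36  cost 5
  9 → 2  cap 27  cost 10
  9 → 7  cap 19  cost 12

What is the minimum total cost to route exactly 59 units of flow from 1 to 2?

shortest-cost path #1: 1→9→2 push 27 @ unit cost 16 (adds 432)
shortest-cost path #2: 1→8→2 push 2 @ unit cost 17 (adds 34)
shortest-cost path #3: 1→5→2 push 18 @ unit cost 23 (adds 414)
shortest-cost path #4: 1→9→7→6→8→2 push 4 @ unit cost 38 (adds 152)
shortest-cost path #5: 1→5→6→8→2 push 7 @ unit cost 41 (adds 287)
shortest-cost path #6: 1→9→7→4→5→6→8→2 push 1 @ unit cost 53 (adds 53)
total cost = 1372

Minimum cost for 59 units: 1372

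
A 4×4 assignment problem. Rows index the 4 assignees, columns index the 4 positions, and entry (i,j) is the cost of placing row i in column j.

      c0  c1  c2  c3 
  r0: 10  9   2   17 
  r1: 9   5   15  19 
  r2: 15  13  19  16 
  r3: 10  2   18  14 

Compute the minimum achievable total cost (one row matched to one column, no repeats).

optimal assignment: row0→col2 (cost 2), row1→col0 (cost 9), row2→col3 (cost 16), row3→col1 (cost 2)
total = 2 + 9 + 16 + 2 = 29

Minimum assignment cost: 29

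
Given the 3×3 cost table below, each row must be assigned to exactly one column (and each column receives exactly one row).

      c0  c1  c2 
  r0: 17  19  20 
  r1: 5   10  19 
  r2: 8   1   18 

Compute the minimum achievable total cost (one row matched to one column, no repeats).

optimal assignment: row0→col2 (cost 20), row1→col0 (cost 5), row2→col1 (cost 1)
total = 20 + 5 + 1 = 26

Minimum assignment cost: 26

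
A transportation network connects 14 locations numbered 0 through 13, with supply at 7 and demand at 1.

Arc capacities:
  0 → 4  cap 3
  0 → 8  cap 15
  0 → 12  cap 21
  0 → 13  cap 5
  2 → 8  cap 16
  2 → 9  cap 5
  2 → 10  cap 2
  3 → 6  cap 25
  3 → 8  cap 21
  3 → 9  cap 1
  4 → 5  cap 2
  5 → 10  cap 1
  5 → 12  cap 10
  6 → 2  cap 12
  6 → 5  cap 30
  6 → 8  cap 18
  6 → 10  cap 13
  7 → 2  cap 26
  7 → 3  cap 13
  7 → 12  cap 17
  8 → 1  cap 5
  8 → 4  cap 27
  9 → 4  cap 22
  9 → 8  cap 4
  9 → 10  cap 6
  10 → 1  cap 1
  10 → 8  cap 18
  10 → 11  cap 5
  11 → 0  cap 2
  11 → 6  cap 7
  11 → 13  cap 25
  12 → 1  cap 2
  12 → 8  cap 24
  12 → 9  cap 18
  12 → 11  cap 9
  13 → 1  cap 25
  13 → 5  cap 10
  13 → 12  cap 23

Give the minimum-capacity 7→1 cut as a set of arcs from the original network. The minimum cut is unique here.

augment #1: 7→12→1 push 2
augment #2: 7→2→8→1 push 5
augment #3: 7→2→10→1 push 1
augment #4: 7→12→11→13→1 push 9
augment #5: 7→2→10→11→13→1 push 1
augment #6: 7→2→9→10→11→13→1 push 4
max flow = 22; residual-reachable set from 7 gives S-side
cut edges (S→T): {(8,1), (10,1), (10,11), (12,1), (12,11)} total cap 22

Min-cut arcs: {(8,1), (10,1), (10,11), (12,1), (12,11)} (total capacity 22)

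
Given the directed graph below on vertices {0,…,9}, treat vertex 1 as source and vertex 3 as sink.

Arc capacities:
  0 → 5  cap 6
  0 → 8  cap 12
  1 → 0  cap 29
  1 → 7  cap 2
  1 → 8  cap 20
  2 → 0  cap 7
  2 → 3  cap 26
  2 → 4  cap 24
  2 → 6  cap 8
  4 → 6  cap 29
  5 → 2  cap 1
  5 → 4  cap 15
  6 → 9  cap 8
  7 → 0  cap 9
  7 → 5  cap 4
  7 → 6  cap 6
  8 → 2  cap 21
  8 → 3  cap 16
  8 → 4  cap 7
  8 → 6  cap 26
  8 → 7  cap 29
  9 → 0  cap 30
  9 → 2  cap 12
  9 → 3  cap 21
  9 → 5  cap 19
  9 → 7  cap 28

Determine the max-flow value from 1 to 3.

augment #1: 1→8→3 bottleneck 16, total now 16
augment #2: 1→8→2→3 bottleneck 4, total now 20
augment #3: 1→0→5→2→3 bottleneck 1, total now 21
augment #4: 1→0→8→2→3 bottleneck 12, total now 33
augment #5: 1→7→6→9→3 bottleneck 2, total now 35
augment #6: 1→0→5→4→6→9→3 bottleneck 5, total now 40

Maximum flow value: 40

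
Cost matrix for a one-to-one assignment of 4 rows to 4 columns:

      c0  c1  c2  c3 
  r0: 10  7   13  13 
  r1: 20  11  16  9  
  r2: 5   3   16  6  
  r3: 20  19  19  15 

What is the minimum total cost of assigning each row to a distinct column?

Minimum assignment cost: 40

optimal assignment: row0→col1 (cost 7), row1→col3 (cost 9), row2→col0 (cost 5), row3→col2 (cost 19)
total = 7 + 9 + 5 + 19 = 40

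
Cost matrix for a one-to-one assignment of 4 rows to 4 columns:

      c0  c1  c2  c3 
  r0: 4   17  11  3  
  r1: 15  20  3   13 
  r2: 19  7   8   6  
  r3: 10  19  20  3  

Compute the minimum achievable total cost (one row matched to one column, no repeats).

Minimum assignment cost: 17

optimal assignment: row0→col0 (cost 4), row1→col2 (cost 3), row2→col1 (cost 7), row3→col3 (cost 3)
total = 4 + 3 + 7 + 3 = 17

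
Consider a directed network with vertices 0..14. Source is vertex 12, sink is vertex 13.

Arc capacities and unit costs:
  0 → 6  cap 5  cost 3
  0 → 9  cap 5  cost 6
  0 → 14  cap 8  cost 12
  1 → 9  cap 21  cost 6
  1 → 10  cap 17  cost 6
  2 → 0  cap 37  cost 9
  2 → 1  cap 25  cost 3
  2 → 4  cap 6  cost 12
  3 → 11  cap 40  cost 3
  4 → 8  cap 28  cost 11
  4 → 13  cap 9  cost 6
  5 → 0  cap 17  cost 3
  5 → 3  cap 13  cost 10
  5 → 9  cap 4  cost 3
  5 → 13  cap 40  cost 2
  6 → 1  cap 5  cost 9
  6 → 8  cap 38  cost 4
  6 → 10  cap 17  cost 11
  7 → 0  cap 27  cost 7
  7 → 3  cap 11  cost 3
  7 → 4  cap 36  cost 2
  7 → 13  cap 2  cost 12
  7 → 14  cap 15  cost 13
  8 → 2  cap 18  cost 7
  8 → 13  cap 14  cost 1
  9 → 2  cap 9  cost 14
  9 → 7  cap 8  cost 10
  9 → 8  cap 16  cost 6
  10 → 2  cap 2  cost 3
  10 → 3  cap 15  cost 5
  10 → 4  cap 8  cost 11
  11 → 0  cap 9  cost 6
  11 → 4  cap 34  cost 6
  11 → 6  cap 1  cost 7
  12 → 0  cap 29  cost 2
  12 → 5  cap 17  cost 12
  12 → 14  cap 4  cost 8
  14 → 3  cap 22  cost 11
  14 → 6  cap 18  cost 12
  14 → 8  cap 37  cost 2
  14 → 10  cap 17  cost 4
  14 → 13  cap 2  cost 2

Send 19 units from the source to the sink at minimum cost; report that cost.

shortest-cost path #1: 12→14→13 push 2 @ unit cost 10 (adds 20)
shortest-cost path #2: 12→0→6→8→13 push 5 @ unit cost 10 (adds 50)
shortest-cost path #3: 12→14→8→13 push 2 @ unit cost 11 (adds 22)
shortest-cost path #4: 12→5→13 push 10 @ unit cost 14 (adds 140)
total cost = 232

Minimum cost for 19 units: 232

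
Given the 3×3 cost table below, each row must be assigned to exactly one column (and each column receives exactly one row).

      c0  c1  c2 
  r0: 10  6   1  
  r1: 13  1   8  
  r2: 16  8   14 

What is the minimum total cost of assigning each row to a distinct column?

Minimum assignment cost: 18

optimal assignment: row0→col2 (cost 1), row1→col1 (cost 1), row2→col0 (cost 16)
total = 1 + 1 + 16 = 18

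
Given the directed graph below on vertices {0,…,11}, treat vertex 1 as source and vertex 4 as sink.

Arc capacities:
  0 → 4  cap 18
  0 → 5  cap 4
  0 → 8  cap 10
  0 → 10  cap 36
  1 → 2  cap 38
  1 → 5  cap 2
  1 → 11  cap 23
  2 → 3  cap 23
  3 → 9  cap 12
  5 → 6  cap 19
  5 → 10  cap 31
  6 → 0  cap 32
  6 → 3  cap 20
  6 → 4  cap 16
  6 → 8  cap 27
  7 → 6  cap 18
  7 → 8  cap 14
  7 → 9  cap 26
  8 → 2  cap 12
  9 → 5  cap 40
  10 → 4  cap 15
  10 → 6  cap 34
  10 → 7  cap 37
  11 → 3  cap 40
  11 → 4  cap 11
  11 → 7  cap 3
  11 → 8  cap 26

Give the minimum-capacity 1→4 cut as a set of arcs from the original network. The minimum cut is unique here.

Min-cut arcs: {(1,5), (3,9), (11,4), (11,7)} (total capacity 28)

augment #1: 1→11→4 push 11
augment #2: 1→5→6→4 push 2
augment #3: 1→11→7→6→4 push 3
augment #4: 1→2→3→9→5→6→4 push 11
augment #5: 1→2→3→9→5→10→4 push 1
max flow = 28; residual-reachable set from 1 gives S-side
cut edges (S→T): {(1,5), (3,9), (11,4), (11,7)} total cap 28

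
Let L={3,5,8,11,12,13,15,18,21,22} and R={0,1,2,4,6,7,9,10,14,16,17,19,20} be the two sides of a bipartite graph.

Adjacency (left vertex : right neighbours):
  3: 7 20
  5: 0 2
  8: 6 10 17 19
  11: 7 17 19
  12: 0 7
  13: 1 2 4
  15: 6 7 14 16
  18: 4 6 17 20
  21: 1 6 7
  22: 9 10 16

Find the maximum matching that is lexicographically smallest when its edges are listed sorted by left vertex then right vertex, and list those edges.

|M| = 10 (so the lex-smallest maximum matching has 10 edges)
process left vertices in ascending order; for each, take the smallest-labelled available neighbour that still permits 10 edges overall, or leave it unmatched if none does
lex-smallest matching: {3-7, 5-2, 8-6, 11-17, 12-0, 13-4, 15-14, 18-20, 21-1, 22-9}

Lex-smallest maximum matching: {(3,7), (5,2), (8,6), (11,17), (12,0), (13,4), (15,14), (18,20), (21,1), (22,9)}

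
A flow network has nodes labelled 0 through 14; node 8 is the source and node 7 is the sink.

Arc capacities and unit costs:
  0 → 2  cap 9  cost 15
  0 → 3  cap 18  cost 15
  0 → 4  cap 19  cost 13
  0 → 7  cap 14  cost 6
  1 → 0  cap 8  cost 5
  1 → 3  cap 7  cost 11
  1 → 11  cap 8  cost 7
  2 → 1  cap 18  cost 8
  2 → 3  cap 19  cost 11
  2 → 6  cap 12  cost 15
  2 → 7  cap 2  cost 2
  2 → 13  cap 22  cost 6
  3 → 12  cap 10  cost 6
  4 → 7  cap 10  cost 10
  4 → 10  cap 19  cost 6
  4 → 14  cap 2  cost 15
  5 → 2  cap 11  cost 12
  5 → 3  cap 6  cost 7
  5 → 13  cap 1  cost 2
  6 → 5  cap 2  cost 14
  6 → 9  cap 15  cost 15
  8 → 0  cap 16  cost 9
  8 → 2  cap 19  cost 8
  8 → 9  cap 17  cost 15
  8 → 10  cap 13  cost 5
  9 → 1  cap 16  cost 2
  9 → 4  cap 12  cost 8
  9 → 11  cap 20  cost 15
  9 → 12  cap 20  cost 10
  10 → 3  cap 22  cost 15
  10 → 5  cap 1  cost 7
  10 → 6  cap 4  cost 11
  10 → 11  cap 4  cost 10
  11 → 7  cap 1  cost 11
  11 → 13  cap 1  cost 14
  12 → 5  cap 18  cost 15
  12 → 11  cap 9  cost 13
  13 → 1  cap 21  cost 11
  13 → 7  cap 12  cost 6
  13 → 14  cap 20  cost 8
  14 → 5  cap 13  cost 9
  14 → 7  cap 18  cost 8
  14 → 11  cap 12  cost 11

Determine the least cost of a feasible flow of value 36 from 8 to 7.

shortest-cost path #1: 8→2→7 push 2 @ unit cost 10 (adds 20)
shortest-cost path #2: 8→0→7 push 14 @ unit cost 15 (adds 210)
shortest-cost path #3: 8→2→13→7 push 12 @ unit cost 20 (adds 240)
shortest-cost path #4: 8→10→11→7 push 1 @ unit cost 26 (adds 26)
shortest-cost path #5: 8→2→13→14→7 push 5 @ unit cost 30 (adds 150)
shortest-cost path #6: 8→10→5→13→14→7 push 1 @ unit cost 30 (adds 30)
shortest-cost path #7: 8→0→4→7 push 1 @ unit cost 32 (adds 32)
total cost = 708

Minimum cost for 36 units: 708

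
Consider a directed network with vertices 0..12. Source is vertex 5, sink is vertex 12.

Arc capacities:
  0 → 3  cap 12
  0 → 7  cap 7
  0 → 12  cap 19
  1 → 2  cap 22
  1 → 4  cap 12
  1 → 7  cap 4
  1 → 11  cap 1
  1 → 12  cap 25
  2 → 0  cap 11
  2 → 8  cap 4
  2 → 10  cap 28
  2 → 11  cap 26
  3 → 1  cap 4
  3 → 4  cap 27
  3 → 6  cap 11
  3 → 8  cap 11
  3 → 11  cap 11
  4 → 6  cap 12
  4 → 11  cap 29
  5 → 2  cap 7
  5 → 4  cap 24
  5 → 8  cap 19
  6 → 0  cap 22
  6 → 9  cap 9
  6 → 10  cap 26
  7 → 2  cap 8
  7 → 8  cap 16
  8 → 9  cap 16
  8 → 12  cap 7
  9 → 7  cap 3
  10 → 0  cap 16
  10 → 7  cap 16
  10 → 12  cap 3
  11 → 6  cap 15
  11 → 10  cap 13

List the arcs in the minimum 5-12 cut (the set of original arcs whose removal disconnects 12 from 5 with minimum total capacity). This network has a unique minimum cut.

augment #1: 5→8→12 push 7
augment #2: 5→2→0→12 push 7
augment #3: 5→4→6→0→12 push 12
augment #4: 5→4→11→10→12 push 3
augment #5: 5→4→11→6→0→3→1→12 push 4
max flow = 33; residual-reachable set from 5 gives S-side
cut edges (S→T): {(0,12), (3,1), (8,12), (10,12)} total cap 33

Min-cut arcs: {(0,12), (3,1), (8,12), (10,12)} (total capacity 33)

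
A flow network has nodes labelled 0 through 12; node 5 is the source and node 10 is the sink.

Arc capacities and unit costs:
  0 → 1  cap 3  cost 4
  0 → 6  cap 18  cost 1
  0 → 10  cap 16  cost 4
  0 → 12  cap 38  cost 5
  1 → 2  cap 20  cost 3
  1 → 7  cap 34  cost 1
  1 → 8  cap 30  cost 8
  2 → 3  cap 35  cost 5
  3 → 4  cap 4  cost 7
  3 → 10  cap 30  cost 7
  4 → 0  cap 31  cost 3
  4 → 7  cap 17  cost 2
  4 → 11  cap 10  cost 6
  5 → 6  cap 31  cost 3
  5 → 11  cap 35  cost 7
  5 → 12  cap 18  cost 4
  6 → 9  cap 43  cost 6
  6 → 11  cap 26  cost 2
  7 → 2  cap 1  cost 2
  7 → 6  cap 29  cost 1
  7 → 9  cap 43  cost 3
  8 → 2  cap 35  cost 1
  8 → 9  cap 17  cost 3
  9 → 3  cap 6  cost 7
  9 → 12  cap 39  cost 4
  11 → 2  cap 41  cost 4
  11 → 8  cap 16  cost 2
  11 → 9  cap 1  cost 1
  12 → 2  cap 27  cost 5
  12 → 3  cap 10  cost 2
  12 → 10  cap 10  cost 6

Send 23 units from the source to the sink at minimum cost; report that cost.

Minimum cost for 23 units: 303

shortest-cost path #1: 5→12→10 push 10 @ unit cost 10 (adds 100)
shortest-cost path #2: 5→12→3→10 push 8 @ unit cost 13 (adds 104)
shortest-cost path #3: 5→6→11→9→12→3→10 push 1 @ unit cost 19 (adds 19)
shortest-cost path #4: 5→6→11→8→2→3→10 push 4 @ unit cost 20 (adds 80)
total cost = 303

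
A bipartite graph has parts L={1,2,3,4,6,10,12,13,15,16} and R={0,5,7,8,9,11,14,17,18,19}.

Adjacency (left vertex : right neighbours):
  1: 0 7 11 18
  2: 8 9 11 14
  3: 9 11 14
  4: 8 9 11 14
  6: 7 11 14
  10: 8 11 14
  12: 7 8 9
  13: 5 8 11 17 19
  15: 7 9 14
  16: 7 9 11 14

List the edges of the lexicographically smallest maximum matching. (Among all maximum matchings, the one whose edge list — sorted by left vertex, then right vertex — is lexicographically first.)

|M| = 7 (so the lex-smallest maximum matching has 7 edges)
process left vertices in ascending order; for each, take the smallest-labelled available neighbour that still permits 7 edges overall, or leave it unmatched if none does
lex-smallest matching: {1-0, 2-8, 3-9, 4-11, 6-7, 10-14, 13-5}

Lex-smallest maximum matching: {(1,0), (2,8), (3,9), (4,11), (6,7), (10,14), (13,5)}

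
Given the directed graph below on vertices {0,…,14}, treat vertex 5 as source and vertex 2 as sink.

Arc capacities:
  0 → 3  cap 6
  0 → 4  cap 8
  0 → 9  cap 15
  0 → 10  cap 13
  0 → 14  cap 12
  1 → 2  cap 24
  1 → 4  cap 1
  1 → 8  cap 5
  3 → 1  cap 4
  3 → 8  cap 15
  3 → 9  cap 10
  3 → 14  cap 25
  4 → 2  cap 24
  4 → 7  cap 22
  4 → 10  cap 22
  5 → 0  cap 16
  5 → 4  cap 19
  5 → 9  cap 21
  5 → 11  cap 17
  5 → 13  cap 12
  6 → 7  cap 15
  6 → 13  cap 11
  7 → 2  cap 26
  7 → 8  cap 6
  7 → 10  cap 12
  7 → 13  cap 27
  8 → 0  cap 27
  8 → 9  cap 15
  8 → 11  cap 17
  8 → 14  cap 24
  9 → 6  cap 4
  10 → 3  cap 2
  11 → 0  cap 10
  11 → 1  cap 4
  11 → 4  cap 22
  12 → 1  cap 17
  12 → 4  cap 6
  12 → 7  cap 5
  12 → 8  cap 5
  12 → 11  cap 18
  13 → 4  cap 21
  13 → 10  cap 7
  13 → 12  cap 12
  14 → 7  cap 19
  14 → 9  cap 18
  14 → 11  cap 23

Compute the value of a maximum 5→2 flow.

Maximum flow value: 68

augment #1: 5→4→2 bottleneck 19, total now 19
augment #2: 5→0→4→2 bottleneck 5, total now 24
augment #3: 5→11→1→2 bottleneck 4, total now 28
augment #4: 5→0→3→1→2 bottleneck 4, total now 32
augment #5: 5→0→4→7→2 bottleneck 3, total now 35
augment #6: 5→0→14→7→2 bottleneck 4, total now 39
augment #7: 5→9→6→7→2 bottleneck 4, total now 43
augment #8: 5→11→4→7→2 bottleneck 13, total now 56
augment #9: 5→13→4→7→2 bottleneck 2, total now 58
augment #10: 5→13→12→1→2 bottleneck 10, total now 68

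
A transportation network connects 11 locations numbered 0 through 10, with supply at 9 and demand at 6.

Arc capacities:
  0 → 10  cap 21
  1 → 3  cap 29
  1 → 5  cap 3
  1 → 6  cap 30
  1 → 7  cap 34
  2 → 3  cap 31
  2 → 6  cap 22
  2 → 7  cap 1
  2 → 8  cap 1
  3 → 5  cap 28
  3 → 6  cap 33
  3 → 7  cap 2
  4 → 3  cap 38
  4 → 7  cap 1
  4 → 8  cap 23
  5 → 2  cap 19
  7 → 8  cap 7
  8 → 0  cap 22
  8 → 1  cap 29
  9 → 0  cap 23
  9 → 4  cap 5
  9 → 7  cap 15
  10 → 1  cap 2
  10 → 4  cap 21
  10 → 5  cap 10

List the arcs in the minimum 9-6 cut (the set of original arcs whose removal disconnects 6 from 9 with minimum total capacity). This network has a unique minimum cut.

augment #1: 9→4→3→6 push 5
augment #2: 9→0→10→1→6 push 2
augment #3: 9→7→8→1→6 push 7
augment #4: 9→0→10→4→3→6 push 19
max flow = 33; residual-reachable set from 9 gives S-side
cut edges (S→T): {(0,10), (7,8), (9,4)} total cap 33

Min-cut arcs: {(0,10), (7,8), (9,4)} (total capacity 33)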